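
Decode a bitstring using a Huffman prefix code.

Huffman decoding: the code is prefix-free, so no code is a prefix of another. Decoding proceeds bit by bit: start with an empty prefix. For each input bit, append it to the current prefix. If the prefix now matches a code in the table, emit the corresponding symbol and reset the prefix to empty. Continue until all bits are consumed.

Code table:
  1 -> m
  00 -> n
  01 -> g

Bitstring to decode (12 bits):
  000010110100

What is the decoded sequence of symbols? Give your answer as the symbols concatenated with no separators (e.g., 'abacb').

Answer: nnmgmgn

Derivation:
Bit 0: prefix='0' (no match yet)
Bit 1: prefix='00' -> emit 'n', reset
Bit 2: prefix='0' (no match yet)
Bit 3: prefix='00' -> emit 'n', reset
Bit 4: prefix='1' -> emit 'm', reset
Bit 5: prefix='0' (no match yet)
Bit 6: prefix='01' -> emit 'g', reset
Bit 7: prefix='1' -> emit 'm', reset
Bit 8: prefix='0' (no match yet)
Bit 9: prefix='01' -> emit 'g', reset
Bit 10: prefix='0' (no match yet)
Bit 11: prefix='00' -> emit 'n', reset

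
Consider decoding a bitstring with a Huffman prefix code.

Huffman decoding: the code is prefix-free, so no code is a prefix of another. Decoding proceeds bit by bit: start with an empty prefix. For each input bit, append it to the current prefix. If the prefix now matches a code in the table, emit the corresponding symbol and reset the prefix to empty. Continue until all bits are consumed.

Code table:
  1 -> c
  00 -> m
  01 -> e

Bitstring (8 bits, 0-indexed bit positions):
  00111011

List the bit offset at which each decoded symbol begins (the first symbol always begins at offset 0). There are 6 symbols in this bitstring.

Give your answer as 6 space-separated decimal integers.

Bit 0: prefix='0' (no match yet)
Bit 1: prefix='00' -> emit 'm', reset
Bit 2: prefix='1' -> emit 'c', reset
Bit 3: prefix='1' -> emit 'c', reset
Bit 4: prefix='1' -> emit 'c', reset
Bit 5: prefix='0' (no match yet)
Bit 6: prefix='01' -> emit 'e', reset
Bit 7: prefix='1' -> emit 'c', reset

Answer: 0 2 3 4 5 7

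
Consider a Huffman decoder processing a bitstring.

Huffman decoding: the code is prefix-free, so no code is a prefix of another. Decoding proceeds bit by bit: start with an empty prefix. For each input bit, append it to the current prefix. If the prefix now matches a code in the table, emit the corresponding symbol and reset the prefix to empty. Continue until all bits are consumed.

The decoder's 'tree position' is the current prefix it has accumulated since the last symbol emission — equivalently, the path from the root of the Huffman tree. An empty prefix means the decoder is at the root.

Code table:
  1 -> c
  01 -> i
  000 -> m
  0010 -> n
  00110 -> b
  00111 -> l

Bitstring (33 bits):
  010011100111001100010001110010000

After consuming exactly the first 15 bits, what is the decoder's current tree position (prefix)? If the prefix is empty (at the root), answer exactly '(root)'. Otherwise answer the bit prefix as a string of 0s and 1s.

Answer: 001

Derivation:
Bit 0: prefix='0' (no match yet)
Bit 1: prefix='01' -> emit 'i', reset
Bit 2: prefix='0' (no match yet)
Bit 3: prefix='00' (no match yet)
Bit 4: prefix='001' (no match yet)
Bit 5: prefix='0011' (no match yet)
Bit 6: prefix='00111' -> emit 'l', reset
Bit 7: prefix='0' (no match yet)
Bit 8: prefix='00' (no match yet)
Bit 9: prefix='001' (no match yet)
Bit 10: prefix='0011' (no match yet)
Bit 11: prefix='00111' -> emit 'l', reset
Bit 12: prefix='0' (no match yet)
Bit 13: prefix='00' (no match yet)
Bit 14: prefix='001' (no match yet)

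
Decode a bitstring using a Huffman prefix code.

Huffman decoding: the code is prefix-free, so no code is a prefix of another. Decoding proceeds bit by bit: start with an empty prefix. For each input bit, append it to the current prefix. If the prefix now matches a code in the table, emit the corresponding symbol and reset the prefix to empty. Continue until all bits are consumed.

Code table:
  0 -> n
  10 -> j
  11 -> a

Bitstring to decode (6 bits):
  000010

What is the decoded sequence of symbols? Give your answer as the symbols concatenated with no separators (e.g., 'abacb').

Answer: nnnnj

Derivation:
Bit 0: prefix='0' -> emit 'n', reset
Bit 1: prefix='0' -> emit 'n', reset
Bit 2: prefix='0' -> emit 'n', reset
Bit 3: prefix='0' -> emit 'n', reset
Bit 4: prefix='1' (no match yet)
Bit 5: prefix='10' -> emit 'j', reset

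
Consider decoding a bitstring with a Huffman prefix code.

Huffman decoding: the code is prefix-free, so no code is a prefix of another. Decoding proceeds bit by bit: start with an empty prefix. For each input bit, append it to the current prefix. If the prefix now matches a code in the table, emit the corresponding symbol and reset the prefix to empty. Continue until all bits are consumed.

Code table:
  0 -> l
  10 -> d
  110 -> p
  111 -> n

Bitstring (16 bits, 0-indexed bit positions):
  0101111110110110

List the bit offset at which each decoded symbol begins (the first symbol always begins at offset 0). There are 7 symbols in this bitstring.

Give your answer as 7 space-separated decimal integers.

Answer: 0 1 3 6 9 10 13

Derivation:
Bit 0: prefix='0' -> emit 'l', reset
Bit 1: prefix='1' (no match yet)
Bit 2: prefix='10' -> emit 'd', reset
Bit 3: prefix='1' (no match yet)
Bit 4: prefix='11' (no match yet)
Bit 5: prefix='111' -> emit 'n', reset
Bit 6: prefix='1' (no match yet)
Bit 7: prefix='11' (no match yet)
Bit 8: prefix='111' -> emit 'n', reset
Bit 9: prefix='0' -> emit 'l', reset
Bit 10: prefix='1' (no match yet)
Bit 11: prefix='11' (no match yet)
Bit 12: prefix='110' -> emit 'p', reset
Bit 13: prefix='1' (no match yet)
Bit 14: prefix='11' (no match yet)
Bit 15: prefix='110' -> emit 'p', reset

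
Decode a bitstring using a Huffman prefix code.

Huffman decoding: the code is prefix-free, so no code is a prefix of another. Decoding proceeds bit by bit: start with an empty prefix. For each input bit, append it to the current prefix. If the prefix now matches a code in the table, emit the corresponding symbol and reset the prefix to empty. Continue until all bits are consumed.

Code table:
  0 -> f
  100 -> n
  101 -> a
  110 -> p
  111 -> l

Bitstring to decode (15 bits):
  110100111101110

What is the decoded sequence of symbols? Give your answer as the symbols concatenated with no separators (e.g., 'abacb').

Bit 0: prefix='1' (no match yet)
Bit 1: prefix='11' (no match yet)
Bit 2: prefix='110' -> emit 'p', reset
Bit 3: prefix='1' (no match yet)
Bit 4: prefix='10' (no match yet)
Bit 5: prefix='100' -> emit 'n', reset
Bit 6: prefix='1' (no match yet)
Bit 7: prefix='11' (no match yet)
Bit 8: prefix='111' -> emit 'l', reset
Bit 9: prefix='1' (no match yet)
Bit 10: prefix='10' (no match yet)
Bit 11: prefix='101' -> emit 'a', reset
Bit 12: prefix='1' (no match yet)
Bit 13: prefix='11' (no match yet)
Bit 14: prefix='110' -> emit 'p', reset

Answer: pnlap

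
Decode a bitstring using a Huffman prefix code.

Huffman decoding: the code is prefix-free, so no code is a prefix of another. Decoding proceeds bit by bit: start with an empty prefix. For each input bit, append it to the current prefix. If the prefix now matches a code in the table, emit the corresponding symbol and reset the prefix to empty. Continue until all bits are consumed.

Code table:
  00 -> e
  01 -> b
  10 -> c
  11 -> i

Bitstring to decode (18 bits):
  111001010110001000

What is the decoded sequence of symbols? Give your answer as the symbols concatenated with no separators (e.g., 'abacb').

Bit 0: prefix='1' (no match yet)
Bit 1: prefix='11' -> emit 'i', reset
Bit 2: prefix='1' (no match yet)
Bit 3: prefix='10' -> emit 'c', reset
Bit 4: prefix='0' (no match yet)
Bit 5: prefix='01' -> emit 'b', reset
Bit 6: prefix='0' (no match yet)
Bit 7: prefix='01' -> emit 'b', reset
Bit 8: prefix='0' (no match yet)
Bit 9: prefix='01' -> emit 'b', reset
Bit 10: prefix='1' (no match yet)
Bit 11: prefix='10' -> emit 'c', reset
Bit 12: prefix='0' (no match yet)
Bit 13: prefix='00' -> emit 'e', reset
Bit 14: prefix='1' (no match yet)
Bit 15: prefix='10' -> emit 'c', reset
Bit 16: prefix='0' (no match yet)
Bit 17: prefix='00' -> emit 'e', reset

Answer: icbbbcece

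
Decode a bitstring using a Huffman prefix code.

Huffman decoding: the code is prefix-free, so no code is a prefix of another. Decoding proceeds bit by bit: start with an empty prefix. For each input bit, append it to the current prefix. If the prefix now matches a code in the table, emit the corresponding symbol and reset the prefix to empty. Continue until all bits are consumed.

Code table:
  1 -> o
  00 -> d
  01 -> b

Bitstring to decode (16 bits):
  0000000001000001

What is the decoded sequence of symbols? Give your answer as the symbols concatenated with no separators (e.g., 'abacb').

Bit 0: prefix='0' (no match yet)
Bit 1: prefix='00' -> emit 'd', reset
Bit 2: prefix='0' (no match yet)
Bit 3: prefix='00' -> emit 'd', reset
Bit 4: prefix='0' (no match yet)
Bit 5: prefix='00' -> emit 'd', reset
Bit 6: prefix='0' (no match yet)
Bit 7: prefix='00' -> emit 'd', reset
Bit 8: prefix='0' (no match yet)
Bit 9: prefix='01' -> emit 'b', reset
Bit 10: prefix='0' (no match yet)
Bit 11: prefix='00' -> emit 'd', reset
Bit 12: prefix='0' (no match yet)
Bit 13: prefix='00' -> emit 'd', reset
Bit 14: prefix='0' (no match yet)
Bit 15: prefix='01' -> emit 'b', reset

Answer: ddddbddb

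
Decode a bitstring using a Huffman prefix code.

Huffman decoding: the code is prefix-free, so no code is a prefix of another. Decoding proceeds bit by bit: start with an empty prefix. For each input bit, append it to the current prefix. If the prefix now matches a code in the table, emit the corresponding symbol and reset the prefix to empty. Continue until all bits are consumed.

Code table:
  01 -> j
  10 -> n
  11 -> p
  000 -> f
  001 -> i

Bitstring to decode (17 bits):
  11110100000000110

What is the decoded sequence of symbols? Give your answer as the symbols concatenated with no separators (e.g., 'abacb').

Bit 0: prefix='1' (no match yet)
Bit 1: prefix='11' -> emit 'p', reset
Bit 2: prefix='1' (no match yet)
Bit 3: prefix='11' -> emit 'p', reset
Bit 4: prefix='0' (no match yet)
Bit 5: prefix='01' -> emit 'j', reset
Bit 6: prefix='0' (no match yet)
Bit 7: prefix='00' (no match yet)
Bit 8: prefix='000' -> emit 'f', reset
Bit 9: prefix='0' (no match yet)
Bit 10: prefix='00' (no match yet)
Bit 11: prefix='000' -> emit 'f', reset
Bit 12: prefix='0' (no match yet)
Bit 13: prefix='00' (no match yet)
Bit 14: prefix='001' -> emit 'i', reset
Bit 15: prefix='1' (no match yet)
Bit 16: prefix='10' -> emit 'n', reset

Answer: ppjffin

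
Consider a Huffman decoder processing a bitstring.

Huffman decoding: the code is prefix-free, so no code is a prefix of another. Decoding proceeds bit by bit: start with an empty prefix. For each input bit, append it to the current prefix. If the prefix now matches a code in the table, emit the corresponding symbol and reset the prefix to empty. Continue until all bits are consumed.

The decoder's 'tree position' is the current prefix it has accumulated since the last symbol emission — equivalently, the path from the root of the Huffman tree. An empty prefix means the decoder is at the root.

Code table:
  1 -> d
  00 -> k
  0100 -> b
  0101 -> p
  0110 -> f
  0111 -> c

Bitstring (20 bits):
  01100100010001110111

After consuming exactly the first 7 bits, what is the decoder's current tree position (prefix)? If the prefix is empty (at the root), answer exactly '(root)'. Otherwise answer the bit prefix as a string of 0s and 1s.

Bit 0: prefix='0' (no match yet)
Bit 1: prefix='01' (no match yet)
Bit 2: prefix='011' (no match yet)
Bit 3: prefix='0110' -> emit 'f', reset
Bit 4: prefix='0' (no match yet)
Bit 5: prefix='01' (no match yet)
Bit 6: prefix='010' (no match yet)

Answer: 010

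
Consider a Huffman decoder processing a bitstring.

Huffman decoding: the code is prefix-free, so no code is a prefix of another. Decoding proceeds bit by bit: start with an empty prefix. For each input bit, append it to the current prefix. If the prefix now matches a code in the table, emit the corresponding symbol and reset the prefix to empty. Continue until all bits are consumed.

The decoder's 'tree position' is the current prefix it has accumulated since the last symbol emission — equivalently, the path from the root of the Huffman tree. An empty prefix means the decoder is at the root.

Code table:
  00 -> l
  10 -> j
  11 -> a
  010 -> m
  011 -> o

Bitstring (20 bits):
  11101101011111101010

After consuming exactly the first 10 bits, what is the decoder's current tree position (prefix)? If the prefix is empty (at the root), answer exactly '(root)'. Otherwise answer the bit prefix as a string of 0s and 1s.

Answer: 1

Derivation:
Bit 0: prefix='1' (no match yet)
Bit 1: prefix='11' -> emit 'a', reset
Bit 2: prefix='1' (no match yet)
Bit 3: prefix='10' -> emit 'j', reset
Bit 4: prefix='1' (no match yet)
Bit 5: prefix='11' -> emit 'a', reset
Bit 6: prefix='0' (no match yet)
Bit 7: prefix='01' (no match yet)
Bit 8: prefix='010' -> emit 'm', reset
Bit 9: prefix='1' (no match yet)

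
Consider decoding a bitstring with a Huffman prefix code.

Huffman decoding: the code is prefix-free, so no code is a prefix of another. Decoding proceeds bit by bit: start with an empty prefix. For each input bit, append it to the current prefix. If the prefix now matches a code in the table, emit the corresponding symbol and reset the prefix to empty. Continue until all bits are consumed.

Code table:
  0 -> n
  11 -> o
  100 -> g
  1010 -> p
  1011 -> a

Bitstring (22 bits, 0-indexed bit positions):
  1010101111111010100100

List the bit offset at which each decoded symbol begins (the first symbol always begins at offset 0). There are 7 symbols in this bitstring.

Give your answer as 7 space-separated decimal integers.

Bit 0: prefix='1' (no match yet)
Bit 1: prefix='10' (no match yet)
Bit 2: prefix='101' (no match yet)
Bit 3: prefix='1010' -> emit 'p', reset
Bit 4: prefix='1' (no match yet)
Bit 5: prefix='10' (no match yet)
Bit 6: prefix='101' (no match yet)
Bit 7: prefix='1011' -> emit 'a', reset
Bit 8: prefix='1' (no match yet)
Bit 9: prefix='11' -> emit 'o', reset
Bit 10: prefix='1' (no match yet)
Bit 11: prefix='11' -> emit 'o', reset
Bit 12: prefix='1' (no match yet)
Bit 13: prefix='10' (no match yet)
Bit 14: prefix='101' (no match yet)
Bit 15: prefix='1010' -> emit 'p', reset
Bit 16: prefix='1' (no match yet)
Bit 17: prefix='10' (no match yet)
Bit 18: prefix='100' -> emit 'g', reset
Bit 19: prefix='1' (no match yet)
Bit 20: prefix='10' (no match yet)
Bit 21: prefix='100' -> emit 'g', reset

Answer: 0 4 8 10 12 16 19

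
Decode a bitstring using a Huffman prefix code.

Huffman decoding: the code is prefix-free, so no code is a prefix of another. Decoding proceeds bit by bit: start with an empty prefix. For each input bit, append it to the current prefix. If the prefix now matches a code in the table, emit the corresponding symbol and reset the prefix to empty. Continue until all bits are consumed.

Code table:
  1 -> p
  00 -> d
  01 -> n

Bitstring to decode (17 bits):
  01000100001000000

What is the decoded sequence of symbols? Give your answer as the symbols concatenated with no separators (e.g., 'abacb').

Answer: ndnddpddd

Derivation:
Bit 0: prefix='0' (no match yet)
Bit 1: prefix='01' -> emit 'n', reset
Bit 2: prefix='0' (no match yet)
Bit 3: prefix='00' -> emit 'd', reset
Bit 4: prefix='0' (no match yet)
Bit 5: prefix='01' -> emit 'n', reset
Bit 6: prefix='0' (no match yet)
Bit 7: prefix='00' -> emit 'd', reset
Bit 8: prefix='0' (no match yet)
Bit 9: prefix='00' -> emit 'd', reset
Bit 10: prefix='1' -> emit 'p', reset
Bit 11: prefix='0' (no match yet)
Bit 12: prefix='00' -> emit 'd', reset
Bit 13: prefix='0' (no match yet)
Bit 14: prefix='00' -> emit 'd', reset
Bit 15: prefix='0' (no match yet)
Bit 16: prefix='00' -> emit 'd', reset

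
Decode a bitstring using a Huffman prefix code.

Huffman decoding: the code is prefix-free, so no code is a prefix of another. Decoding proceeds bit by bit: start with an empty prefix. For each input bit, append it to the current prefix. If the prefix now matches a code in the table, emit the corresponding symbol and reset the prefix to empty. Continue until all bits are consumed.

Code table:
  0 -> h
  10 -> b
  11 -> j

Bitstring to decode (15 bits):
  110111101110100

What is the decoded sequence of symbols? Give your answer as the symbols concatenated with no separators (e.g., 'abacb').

Answer: jhjjhjbbh

Derivation:
Bit 0: prefix='1' (no match yet)
Bit 1: prefix='11' -> emit 'j', reset
Bit 2: prefix='0' -> emit 'h', reset
Bit 3: prefix='1' (no match yet)
Bit 4: prefix='11' -> emit 'j', reset
Bit 5: prefix='1' (no match yet)
Bit 6: prefix='11' -> emit 'j', reset
Bit 7: prefix='0' -> emit 'h', reset
Bit 8: prefix='1' (no match yet)
Bit 9: prefix='11' -> emit 'j', reset
Bit 10: prefix='1' (no match yet)
Bit 11: prefix='10' -> emit 'b', reset
Bit 12: prefix='1' (no match yet)
Bit 13: prefix='10' -> emit 'b', reset
Bit 14: prefix='0' -> emit 'h', reset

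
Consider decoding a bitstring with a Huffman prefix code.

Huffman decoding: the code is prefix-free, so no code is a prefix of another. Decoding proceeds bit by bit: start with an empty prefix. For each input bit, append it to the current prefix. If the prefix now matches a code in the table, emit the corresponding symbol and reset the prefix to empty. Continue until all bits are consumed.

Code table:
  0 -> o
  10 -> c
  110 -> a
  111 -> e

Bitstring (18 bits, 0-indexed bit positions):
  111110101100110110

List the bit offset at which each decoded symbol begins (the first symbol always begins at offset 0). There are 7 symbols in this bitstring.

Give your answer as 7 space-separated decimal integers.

Bit 0: prefix='1' (no match yet)
Bit 1: prefix='11' (no match yet)
Bit 2: prefix='111' -> emit 'e', reset
Bit 3: prefix='1' (no match yet)
Bit 4: prefix='11' (no match yet)
Bit 5: prefix='110' -> emit 'a', reset
Bit 6: prefix='1' (no match yet)
Bit 7: prefix='10' -> emit 'c', reset
Bit 8: prefix='1' (no match yet)
Bit 9: prefix='11' (no match yet)
Bit 10: prefix='110' -> emit 'a', reset
Bit 11: prefix='0' -> emit 'o', reset
Bit 12: prefix='1' (no match yet)
Bit 13: prefix='11' (no match yet)
Bit 14: prefix='110' -> emit 'a', reset
Bit 15: prefix='1' (no match yet)
Bit 16: prefix='11' (no match yet)
Bit 17: prefix='110' -> emit 'a', reset

Answer: 0 3 6 8 11 12 15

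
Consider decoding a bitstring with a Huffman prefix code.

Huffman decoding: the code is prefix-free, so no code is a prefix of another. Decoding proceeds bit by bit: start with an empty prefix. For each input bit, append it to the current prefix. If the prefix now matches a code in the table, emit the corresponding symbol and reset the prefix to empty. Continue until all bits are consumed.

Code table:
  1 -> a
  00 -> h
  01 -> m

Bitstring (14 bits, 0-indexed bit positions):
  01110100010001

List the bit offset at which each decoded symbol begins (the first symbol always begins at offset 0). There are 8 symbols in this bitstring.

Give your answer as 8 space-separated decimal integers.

Bit 0: prefix='0' (no match yet)
Bit 1: prefix='01' -> emit 'm', reset
Bit 2: prefix='1' -> emit 'a', reset
Bit 3: prefix='1' -> emit 'a', reset
Bit 4: prefix='0' (no match yet)
Bit 5: prefix='01' -> emit 'm', reset
Bit 6: prefix='0' (no match yet)
Bit 7: prefix='00' -> emit 'h', reset
Bit 8: prefix='0' (no match yet)
Bit 9: prefix='01' -> emit 'm', reset
Bit 10: prefix='0' (no match yet)
Bit 11: prefix='00' -> emit 'h', reset
Bit 12: prefix='0' (no match yet)
Bit 13: prefix='01' -> emit 'm', reset

Answer: 0 2 3 4 6 8 10 12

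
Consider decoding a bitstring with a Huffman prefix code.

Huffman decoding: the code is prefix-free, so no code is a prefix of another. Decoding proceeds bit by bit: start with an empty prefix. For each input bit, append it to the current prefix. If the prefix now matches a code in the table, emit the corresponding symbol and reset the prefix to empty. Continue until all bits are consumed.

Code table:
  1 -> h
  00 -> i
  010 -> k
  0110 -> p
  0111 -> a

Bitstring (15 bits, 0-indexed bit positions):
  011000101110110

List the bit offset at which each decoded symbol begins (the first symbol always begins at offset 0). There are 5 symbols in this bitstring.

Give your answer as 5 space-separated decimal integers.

Bit 0: prefix='0' (no match yet)
Bit 1: prefix='01' (no match yet)
Bit 2: prefix='011' (no match yet)
Bit 3: prefix='0110' -> emit 'p', reset
Bit 4: prefix='0' (no match yet)
Bit 5: prefix='00' -> emit 'i', reset
Bit 6: prefix='1' -> emit 'h', reset
Bit 7: prefix='0' (no match yet)
Bit 8: prefix='01' (no match yet)
Bit 9: prefix='011' (no match yet)
Bit 10: prefix='0111' -> emit 'a', reset
Bit 11: prefix='0' (no match yet)
Bit 12: prefix='01' (no match yet)
Bit 13: prefix='011' (no match yet)
Bit 14: prefix='0110' -> emit 'p', reset

Answer: 0 4 6 7 11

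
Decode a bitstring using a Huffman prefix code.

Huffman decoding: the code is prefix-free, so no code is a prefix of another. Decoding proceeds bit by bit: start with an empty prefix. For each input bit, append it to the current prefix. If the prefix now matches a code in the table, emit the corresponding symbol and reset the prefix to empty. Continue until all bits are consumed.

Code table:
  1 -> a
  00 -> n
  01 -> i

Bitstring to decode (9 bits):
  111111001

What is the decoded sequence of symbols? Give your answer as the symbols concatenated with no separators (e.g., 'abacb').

Bit 0: prefix='1' -> emit 'a', reset
Bit 1: prefix='1' -> emit 'a', reset
Bit 2: prefix='1' -> emit 'a', reset
Bit 3: prefix='1' -> emit 'a', reset
Bit 4: prefix='1' -> emit 'a', reset
Bit 5: prefix='1' -> emit 'a', reset
Bit 6: prefix='0' (no match yet)
Bit 7: prefix='00' -> emit 'n', reset
Bit 8: prefix='1' -> emit 'a', reset

Answer: aaaaaana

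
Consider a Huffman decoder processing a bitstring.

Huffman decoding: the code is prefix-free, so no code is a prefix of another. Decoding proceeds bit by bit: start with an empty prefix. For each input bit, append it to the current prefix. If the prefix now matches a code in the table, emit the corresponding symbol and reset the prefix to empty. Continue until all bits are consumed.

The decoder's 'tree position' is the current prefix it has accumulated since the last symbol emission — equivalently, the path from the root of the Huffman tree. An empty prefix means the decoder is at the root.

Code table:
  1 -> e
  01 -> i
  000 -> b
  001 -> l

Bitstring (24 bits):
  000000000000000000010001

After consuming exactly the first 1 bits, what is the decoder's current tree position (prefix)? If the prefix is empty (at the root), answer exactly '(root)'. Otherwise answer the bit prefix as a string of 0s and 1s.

Bit 0: prefix='0' (no match yet)

Answer: 0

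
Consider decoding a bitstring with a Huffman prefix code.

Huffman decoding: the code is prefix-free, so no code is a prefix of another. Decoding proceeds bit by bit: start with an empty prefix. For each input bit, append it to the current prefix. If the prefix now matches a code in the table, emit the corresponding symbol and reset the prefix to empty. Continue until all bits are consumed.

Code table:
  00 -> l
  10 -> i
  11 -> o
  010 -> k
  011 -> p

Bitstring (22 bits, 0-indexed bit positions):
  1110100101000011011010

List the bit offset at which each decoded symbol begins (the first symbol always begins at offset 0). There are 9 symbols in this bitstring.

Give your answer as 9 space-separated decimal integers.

Bit 0: prefix='1' (no match yet)
Bit 1: prefix='11' -> emit 'o', reset
Bit 2: prefix='1' (no match yet)
Bit 3: prefix='10' -> emit 'i', reset
Bit 4: prefix='1' (no match yet)
Bit 5: prefix='10' -> emit 'i', reset
Bit 6: prefix='0' (no match yet)
Bit 7: prefix='01' (no match yet)
Bit 8: prefix='010' -> emit 'k', reset
Bit 9: prefix='1' (no match yet)
Bit 10: prefix='10' -> emit 'i', reset
Bit 11: prefix='0' (no match yet)
Bit 12: prefix='00' -> emit 'l', reset
Bit 13: prefix='0' (no match yet)
Bit 14: prefix='01' (no match yet)
Bit 15: prefix='011' -> emit 'p', reset
Bit 16: prefix='0' (no match yet)
Bit 17: prefix='01' (no match yet)
Bit 18: prefix='011' -> emit 'p', reset
Bit 19: prefix='0' (no match yet)
Bit 20: prefix='01' (no match yet)
Bit 21: prefix='010' -> emit 'k', reset

Answer: 0 2 4 6 9 11 13 16 19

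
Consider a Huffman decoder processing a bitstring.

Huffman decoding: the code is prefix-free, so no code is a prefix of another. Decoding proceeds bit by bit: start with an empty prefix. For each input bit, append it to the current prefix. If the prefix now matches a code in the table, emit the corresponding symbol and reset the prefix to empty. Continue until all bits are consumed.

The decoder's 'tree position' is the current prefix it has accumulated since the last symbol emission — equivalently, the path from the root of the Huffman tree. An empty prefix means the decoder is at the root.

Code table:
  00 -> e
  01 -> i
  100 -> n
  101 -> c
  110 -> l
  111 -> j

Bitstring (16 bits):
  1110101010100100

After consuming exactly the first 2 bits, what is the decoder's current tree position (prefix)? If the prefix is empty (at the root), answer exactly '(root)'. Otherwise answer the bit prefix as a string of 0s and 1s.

Answer: 11

Derivation:
Bit 0: prefix='1' (no match yet)
Bit 1: prefix='11' (no match yet)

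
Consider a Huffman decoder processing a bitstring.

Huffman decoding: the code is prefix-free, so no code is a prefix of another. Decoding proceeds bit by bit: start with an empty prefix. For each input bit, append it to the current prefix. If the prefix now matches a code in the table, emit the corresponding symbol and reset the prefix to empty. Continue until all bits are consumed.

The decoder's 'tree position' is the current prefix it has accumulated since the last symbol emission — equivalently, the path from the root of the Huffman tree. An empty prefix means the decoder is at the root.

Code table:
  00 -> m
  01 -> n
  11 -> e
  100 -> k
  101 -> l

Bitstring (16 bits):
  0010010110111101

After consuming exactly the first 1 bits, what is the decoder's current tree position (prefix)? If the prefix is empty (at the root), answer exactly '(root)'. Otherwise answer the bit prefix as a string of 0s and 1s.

Bit 0: prefix='0' (no match yet)

Answer: 0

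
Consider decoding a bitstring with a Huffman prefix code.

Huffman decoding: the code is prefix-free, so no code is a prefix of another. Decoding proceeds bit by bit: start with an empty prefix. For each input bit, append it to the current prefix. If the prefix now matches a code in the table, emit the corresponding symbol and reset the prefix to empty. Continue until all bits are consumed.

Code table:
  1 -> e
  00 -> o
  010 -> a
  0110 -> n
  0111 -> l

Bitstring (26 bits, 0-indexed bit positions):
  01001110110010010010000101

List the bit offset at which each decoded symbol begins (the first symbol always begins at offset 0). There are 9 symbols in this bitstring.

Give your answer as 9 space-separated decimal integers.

Bit 0: prefix='0' (no match yet)
Bit 1: prefix='01' (no match yet)
Bit 2: prefix='010' -> emit 'a', reset
Bit 3: prefix='0' (no match yet)
Bit 4: prefix='01' (no match yet)
Bit 5: prefix='011' (no match yet)
Bit 6: prefix='0111' -> emit 'l', reset
Bit 7: prefix='0' (no match yet)
Bit 8: prefix='01' (no match yet)
Bit 9: prefix='011' (no match yet)
Bit 10: prefix='0110' -> emit 'n', reset
Bit 11: prefix='0' (no match yet)
Bit 12: prefix='01' (no match yet)
Bit 13: prefix='010' -> emit 'a', reset
Bit 14: prefix='0' (no match yet)
Bit 15: prefix='01' (no match yet)
Bit 16: prefix='010' -> emit 'a', reset
Bit 17: prefix='0' (no match yet)
Bit 18: prefix='01' (no match yet)
Bit 19: prefix='010' -> emit 'a', reset
Bit 20: prefix='0' (no match yet)
Bit 21: prefix='00' -> emit 'o', reset
Bit 22: prefix='0' (no match yet)
Bit 23: prefix='01' (no match yet)
Bit 24: prefix='010' -> emit 'a', reset
Bit 25: prefix='1' -> emit 'e', reset

Answer: 0 3 7 11 14 17 20 22 25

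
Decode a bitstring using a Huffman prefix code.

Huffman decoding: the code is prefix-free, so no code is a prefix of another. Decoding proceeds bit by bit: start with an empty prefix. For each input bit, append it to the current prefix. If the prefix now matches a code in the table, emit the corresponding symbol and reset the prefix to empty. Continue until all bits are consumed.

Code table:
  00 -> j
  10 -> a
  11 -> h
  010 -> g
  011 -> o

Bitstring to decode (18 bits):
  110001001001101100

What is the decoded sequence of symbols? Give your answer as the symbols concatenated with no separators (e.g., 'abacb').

Answer: hjggooj

Derivation:
Bit 0: prefix='1' (no match yet)
Bit 1: prefix='11' -> emit 'h', reset
Bit 2: prefix='0' (no match yet)
Bit 3: prefix='00' -> emit 'j', reset
Bit 4: prefix='0' (no match yet)
Bit 5: prefix='01' (no match yet)
Bit 6: prefix='010' -> emit 'g', reset
Bit 7: prefix='0' (no match yet)
Bit 8: prefix='01' (no match yet)
Bit 9: prefix='010' -> emit 'g', reset
Bit 10: prefix='0' (no match yet)
Bit 11: prefix='01' (no match yet)
Bit 12: prefix='011' -> emit 'o', reset
Bit 13: prefix='0' (no match yet)
Bit 14: prefix='01' (no match yet)
Bit 15: prefix='011' -> emit 'o', reset
Bit 16: prefix='0' (no match yet)
Bit 17: prefix='00' -> emit 'j', reset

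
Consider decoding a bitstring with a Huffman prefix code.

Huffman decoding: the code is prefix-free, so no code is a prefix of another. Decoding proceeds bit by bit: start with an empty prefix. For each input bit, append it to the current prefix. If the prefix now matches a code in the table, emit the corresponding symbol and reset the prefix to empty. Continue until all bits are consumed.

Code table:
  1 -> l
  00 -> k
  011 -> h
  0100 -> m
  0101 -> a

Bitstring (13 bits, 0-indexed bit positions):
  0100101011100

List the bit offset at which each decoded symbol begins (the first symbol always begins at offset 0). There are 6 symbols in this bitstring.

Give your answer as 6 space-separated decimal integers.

Answer: 0 4 5 9 10 11

Derivation:
Bit 0: prefix='0' (no match yet)
Bit 1: prefix='01' (no match yet)
Bit 2: prefix='010' (no match yet)
Bit 3: prefix='0100' -> emit 'm', reset
Bit 4: prefix='1' -> emit 'l', reset
Bit 5: prefix='0' (no match yet)
Bit 6: prefix='01' (no match yet)
Bit 7: prefix='010' (no match yet)
Bit 8: prefix='0101' -> emit 'a', reset
Bit 9: prefix='1' -> emit 'l', reset
Bit 10: prefix='1' -> emit 'l', reset
Bit 11: prefix='0' (no match yet)
Bit 12: prefix='00' -> emit 'k', reset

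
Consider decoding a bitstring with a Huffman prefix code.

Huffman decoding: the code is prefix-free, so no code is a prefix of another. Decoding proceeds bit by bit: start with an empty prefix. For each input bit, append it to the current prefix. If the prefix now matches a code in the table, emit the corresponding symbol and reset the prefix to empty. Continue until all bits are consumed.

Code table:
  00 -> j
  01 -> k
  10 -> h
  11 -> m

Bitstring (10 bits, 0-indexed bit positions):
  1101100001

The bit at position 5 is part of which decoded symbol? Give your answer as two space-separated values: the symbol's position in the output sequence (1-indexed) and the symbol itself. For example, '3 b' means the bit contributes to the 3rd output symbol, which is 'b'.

Bit 0: prefix='1' (no match yet)
Bit 1: prefix='11' -> emit 'm', reset
Bit 2: prefix='0' (no match yet)
Bit 3: prefix='01' -> emit 'k', reset
Bit 4: prefix='1' (no match yet)
Bit 5: prefix='10' -> emit 'h', reset
Bit 6: prefix='0' (no match yet)
Bit 7: prefix='00' -> emit 'j', reset
Bit 8: prefix='0' (no match yet)
Bit 9: prefix='01' -> emit 'k', reset

Answer: 3 h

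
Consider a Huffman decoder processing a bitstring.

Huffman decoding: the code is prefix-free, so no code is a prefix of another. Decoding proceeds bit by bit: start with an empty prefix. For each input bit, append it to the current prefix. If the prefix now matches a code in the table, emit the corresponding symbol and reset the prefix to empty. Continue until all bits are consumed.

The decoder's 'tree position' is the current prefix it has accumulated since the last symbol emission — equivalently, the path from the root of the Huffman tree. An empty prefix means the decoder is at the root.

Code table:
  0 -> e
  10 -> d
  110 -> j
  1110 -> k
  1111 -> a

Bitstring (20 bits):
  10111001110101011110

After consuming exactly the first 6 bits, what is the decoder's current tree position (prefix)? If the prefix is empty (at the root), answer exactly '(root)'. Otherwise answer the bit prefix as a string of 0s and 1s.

Bit 0: prefix='1' (no match yet)
Bit 1: prefix='10' -> emit 'd', reset
Bit 2: prefix='1' (no match yet)
Bit 3: prefix='11' (no match yet)
Bit 4: prefix='111' (no match yet)
Bit 5: prefix='1110' -> emit 'k', reset

Answer: (root)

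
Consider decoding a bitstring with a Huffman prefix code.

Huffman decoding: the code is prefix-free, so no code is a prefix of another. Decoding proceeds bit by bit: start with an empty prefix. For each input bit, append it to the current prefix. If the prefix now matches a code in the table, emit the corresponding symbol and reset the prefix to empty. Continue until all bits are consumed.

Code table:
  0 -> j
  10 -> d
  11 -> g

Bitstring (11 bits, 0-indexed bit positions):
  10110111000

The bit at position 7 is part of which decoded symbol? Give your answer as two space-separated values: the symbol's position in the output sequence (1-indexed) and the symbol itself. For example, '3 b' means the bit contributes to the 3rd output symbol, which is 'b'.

Answer: 5 d

Derivation:
Bit 0: prefix='1' (no match yet)
Bit 1: prefix='10' -> emit 'd', reset
Bit 2: prefix='1' (no match yet)
Bit 3: prefix='11' -> emit 'g', reset
Bit 4: prefix='0' -> emit 'j', reset
Bit 5: prefix='1' (no match yet)
Bit 6: prefix='11' -> emit 'g', reset
Bit 7: prefix='1' (no match yet)
Bit 8: prefix='10' -> emit 'd', reset
Bit 9: prefix='0' -> emit 'j', reset
Bit 10: prefix='0' -> emit 'j', reset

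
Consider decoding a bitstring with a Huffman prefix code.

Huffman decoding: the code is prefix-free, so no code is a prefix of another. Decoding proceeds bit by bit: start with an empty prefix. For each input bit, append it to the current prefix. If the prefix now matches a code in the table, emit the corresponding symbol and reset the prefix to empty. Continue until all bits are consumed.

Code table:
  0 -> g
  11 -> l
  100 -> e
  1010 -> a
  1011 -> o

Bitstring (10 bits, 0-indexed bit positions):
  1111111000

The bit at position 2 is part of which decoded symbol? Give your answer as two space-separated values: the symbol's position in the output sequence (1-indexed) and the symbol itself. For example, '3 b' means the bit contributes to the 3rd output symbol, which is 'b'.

Bit 0: prefix='1' (no match yet)
Bit 1: prefix='11' -> emit 'l', reset
Bit 2: prefix='1' (no match yet)
Bit 3: prefix='11' -> emit 'l', reset
Bit 4: prefix='1' (no match yet)
Bit 5: prefix='11' -> emit 'l', reset
Bit 6: prefix='1' (no match yet)

Answer: 2 l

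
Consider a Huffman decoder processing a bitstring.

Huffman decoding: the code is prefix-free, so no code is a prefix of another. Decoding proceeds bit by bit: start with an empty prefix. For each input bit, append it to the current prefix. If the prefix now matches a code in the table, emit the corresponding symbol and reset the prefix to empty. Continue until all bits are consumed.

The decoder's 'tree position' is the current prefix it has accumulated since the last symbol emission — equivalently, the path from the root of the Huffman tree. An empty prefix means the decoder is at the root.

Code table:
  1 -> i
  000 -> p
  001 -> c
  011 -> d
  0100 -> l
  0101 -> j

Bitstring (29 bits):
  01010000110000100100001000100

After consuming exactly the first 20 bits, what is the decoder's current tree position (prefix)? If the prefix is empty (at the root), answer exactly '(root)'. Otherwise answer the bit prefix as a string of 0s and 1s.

Bit 0: prefix='0' (no match yet)
Bit 1: prefix='01' (no match yet)
Bit 2: prefix='010' (no match yet)
Bit 3: prefix='0101' -> emit 'j', reset
Bit 4: prefix='0' (no match yet)
Bit 5: prefix='00' (no match yet)
Bit 6: prefix='000' -> emit 'p', reset
Bit 7: prefix='0' (no match yet)
Bit 8: prefix='01' (no match yet)
Bit 9: prefix='011' -> emit 'd', reset
Bit 10: prefix='0' (no match yet)
Bit 11: prefix='00' (no match yet)
Bit 12: prefix='000' -> emit 'p', reset
Bit 13: prefix='0' (no match yet)
Bit 14: prefix='01' (no match yet)
Bit 15: prefix='010' (no match yet)
Bit 16: prefix='0100' -> emit 'l', reset
Bit 17: prefix='1' -> emit 'i', reset
Bit 18: prefix='0' (no match yet)
Bit 19: prefix='00' (no match yet)

Answer: 00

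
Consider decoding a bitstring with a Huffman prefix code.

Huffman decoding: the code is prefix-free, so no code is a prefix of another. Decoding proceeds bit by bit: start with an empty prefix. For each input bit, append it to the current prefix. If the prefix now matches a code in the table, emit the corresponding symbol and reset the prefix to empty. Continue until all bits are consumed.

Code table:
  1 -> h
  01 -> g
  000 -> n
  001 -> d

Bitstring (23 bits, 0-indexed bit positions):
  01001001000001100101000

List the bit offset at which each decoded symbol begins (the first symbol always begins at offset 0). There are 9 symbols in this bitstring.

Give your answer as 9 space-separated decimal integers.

Bit 0: prefix='0' (no match yet)
Bit 1: prefix='01' -> emit 'g', reset
Bit 2: prefix='0' (no match yet)
Bit 3: prefix='00' (no match yet)
Bit 4: prefix='001' -> emit 'd', reset
Bit 5: prefix='0' (no match yet)
Bit 6: prefix='00' (no match yet)
Bit 7: prefix='001' -> emit 'd', reset
Bit 8: prefix='0' (no match yet)
Bit 9: prefix='00' (no match yet)
Bit 10: prefix='000' -> emit 'n', reset
Bit 11: prefix='0' (no match yet)
Bit 12: prefix='00' (no match yet)
Bit 13: prefix='001' -> emit 'd', reset
Bit 14: prefix='1' -> emit 'h', reset
Bit 15: prefix='0' (no match yet)
Bit 16: prefix='00' (no match yet)
Bit 17: prefix='001' -> emit 'd', reset
Bit 18: prefix='0' (no match yet)
Bit 19: prefix='01' -> emit 'g', reset
Bit 20: prefix='0' (no match yet)
Bit 21: prefix='00' (no match yet)
Bit 22: prefix='000' -> emit 'n', reset

Answer: 0 2 5 8 11 14 15 18 20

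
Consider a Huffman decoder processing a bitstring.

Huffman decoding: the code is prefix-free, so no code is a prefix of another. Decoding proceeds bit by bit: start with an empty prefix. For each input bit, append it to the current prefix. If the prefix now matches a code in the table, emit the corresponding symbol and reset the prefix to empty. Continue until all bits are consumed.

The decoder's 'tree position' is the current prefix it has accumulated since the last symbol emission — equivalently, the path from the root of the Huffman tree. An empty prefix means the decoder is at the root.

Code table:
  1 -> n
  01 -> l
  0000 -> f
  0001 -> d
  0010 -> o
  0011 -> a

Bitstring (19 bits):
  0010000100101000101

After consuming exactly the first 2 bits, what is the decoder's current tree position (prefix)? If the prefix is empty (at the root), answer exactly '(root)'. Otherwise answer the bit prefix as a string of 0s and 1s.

Answer: 00

Derivation:
Bit 0: prefix='0' (no match yet)
Bit 1: prefix='00' (no match yet)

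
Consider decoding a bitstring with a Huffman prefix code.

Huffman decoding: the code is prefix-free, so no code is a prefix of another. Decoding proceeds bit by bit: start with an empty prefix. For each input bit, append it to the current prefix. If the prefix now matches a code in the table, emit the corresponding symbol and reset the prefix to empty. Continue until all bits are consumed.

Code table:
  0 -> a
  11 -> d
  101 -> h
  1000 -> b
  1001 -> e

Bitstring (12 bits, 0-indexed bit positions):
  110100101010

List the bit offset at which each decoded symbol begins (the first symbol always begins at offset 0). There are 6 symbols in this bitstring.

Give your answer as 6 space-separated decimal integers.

Answer: 0 2 3 7 8 11

Derivation:
Bit 0: prefix='1' (no match yet)
Bit 1: prefix='11' -> emit 'd', reset
Bit 2: prefix='0' -> emit 'a', reset
Bit 3: prefix='1' (no match yet)
Bit 4: prefix='10' (no match yet)
Bit 5: prefix='100' (no match yet)
Bit 6: prefix='1001' -> emit 'e', reset
Bit 7: prefix='0' -> emit 'a', reset
Bit 8: prefix='1' (no match yet)
Bit 9: prefix='10' (no match yet)
Bit 10: prefix='101' -> emit 'h', reset
Bit 11: prefix='0' -> emit 'a', reset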